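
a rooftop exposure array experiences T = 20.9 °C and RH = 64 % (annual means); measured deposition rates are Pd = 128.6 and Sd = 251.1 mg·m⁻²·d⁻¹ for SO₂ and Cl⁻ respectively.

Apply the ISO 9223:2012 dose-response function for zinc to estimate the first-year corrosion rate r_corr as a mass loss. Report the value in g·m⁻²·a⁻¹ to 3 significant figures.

r_corr = 35.6 g·m⁻²·a⁻¹

zinc: T>10 °C ⇒ hinge -0.071·(20.9−10) = -0.7739
  Pd branch = 0.0129·Pd^0.44·e^(0.046·RH+f) = 0.9575 μm/a
  Sd branch = 0.0175·Sd^0.57·e^(0.008·RH+0.085·T) = 4.026 μm/a
  r_corr = 0.9575 + 4.026 = 4.983 μm/a
Convert to mass loss: 4.983 μm/a × 7.14 g/cm³ = 35.58 g·m⁻²·a⁻¹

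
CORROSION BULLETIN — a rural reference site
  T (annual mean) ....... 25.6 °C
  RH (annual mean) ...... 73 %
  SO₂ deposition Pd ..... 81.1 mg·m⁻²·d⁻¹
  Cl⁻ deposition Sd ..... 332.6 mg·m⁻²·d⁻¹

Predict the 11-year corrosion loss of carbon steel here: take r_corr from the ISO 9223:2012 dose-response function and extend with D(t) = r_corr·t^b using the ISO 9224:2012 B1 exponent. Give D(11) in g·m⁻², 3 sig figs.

D(11) = 4.07e+03 g·m⁻²

carbon steel: T>10 °C ⇒ hinge -0.054·(25.6−10) = -0.8424
  SO₂ term: 1.77·81.1^0.52·exp(0.02·73-0.8424) = 32.28
  Cl⁻ term: 0.102·332.6^0.62·exp(0.033·73+0.04·25.6) = 115.6
  sum: 32.28 + 115.6 → r_corr = 147.9 μm/a
Power-law: D(11) = r_corr · 11^0.523
  D(11) = 147.9 × 11^0.523 = 147.9 × 3.505 = 518.4 μm
  Mass loss = 518.4 μm × 7.85 g/cm³ = 4070 g·m⁻²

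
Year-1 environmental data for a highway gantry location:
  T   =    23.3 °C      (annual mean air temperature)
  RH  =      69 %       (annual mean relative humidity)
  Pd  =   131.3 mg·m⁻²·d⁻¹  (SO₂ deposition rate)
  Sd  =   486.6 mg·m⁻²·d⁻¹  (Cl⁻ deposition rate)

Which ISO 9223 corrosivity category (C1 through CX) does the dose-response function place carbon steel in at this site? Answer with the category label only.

C5

carbon steel: T>10 °C ⇒ hinge -0.054·(23.3−10) = -0.7182
  SO₂ term: 1.77·131.3^0.52·exp(0.02·69-0.7182) = 43.34
  Sd branch = 0.102·Sd^0.62·e^(0.033·RH+0.04·T) = 117 μm/a
  r_corr = 43.34 + 117 = 160.4 μm/a
ISO 9223 Table 2 (carbon steel): 80 < 160 ≤ 200 μm/a ⇒ C5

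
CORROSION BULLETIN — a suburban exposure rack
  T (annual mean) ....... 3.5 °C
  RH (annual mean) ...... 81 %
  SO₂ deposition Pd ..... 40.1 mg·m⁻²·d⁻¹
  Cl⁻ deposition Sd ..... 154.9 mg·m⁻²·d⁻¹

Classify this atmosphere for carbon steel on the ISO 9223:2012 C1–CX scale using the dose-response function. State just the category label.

carbon steel: temperature factor f = +0.150·(-6.5) = -0.9750
  sulphur-dioxide contribution → 23 μm/a
  chloride contribution → 38.73 μm/a
  ⇒ r_corr(carbon steel) = 61.73 μm/a
Category bounds: 50…80 μm/a bracket r_corr ⇒ C4

C4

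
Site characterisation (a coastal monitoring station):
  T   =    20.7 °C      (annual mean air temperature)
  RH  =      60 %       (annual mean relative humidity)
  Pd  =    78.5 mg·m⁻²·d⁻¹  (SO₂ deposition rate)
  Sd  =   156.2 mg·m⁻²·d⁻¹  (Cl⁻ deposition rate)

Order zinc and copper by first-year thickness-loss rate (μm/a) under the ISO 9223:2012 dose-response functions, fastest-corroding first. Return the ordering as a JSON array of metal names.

zinc: f(T) = -0.071·(T−10) [T>10 °C] = -0.7597
  Pd branch = 0.0129·Pd^0.44·e^(0.046·RH+f) = 0.6502 μm/a
  Cl⁻ term: 0.0175·156.2^0.57·exp(0.008·60+0.085·20.7) = 2.924
  r_corr = 0.6502 + 2.924 = 3.575 μm/a
copper: f(T) = -0.080·(T−10) [T>10 °C] = -0.8560
  Pd branch = 0.0053·Pd^0.26·e^(0.059·RH+f) = 0.2413 μm/a
  Sd branch = 0.01025·Sd^0.27·e^(0.036·RH+0.049·T) = 0.9585 μm/a
  r_corr = 0.2413 + 0.9585 = 1.2 μm/a
Ordering by μm/a: zinc (3.57) > copper (1.2)

["zinc", "copper"]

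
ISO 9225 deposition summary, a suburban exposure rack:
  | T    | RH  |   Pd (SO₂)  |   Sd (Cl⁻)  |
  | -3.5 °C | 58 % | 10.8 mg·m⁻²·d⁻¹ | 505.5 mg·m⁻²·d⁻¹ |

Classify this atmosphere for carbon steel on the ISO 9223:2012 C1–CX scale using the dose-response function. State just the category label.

carbon steel: T≤10 °C ⇒ hinge +0.150·(-3.5−10) = -2.0250
  sulphur-dioxide contribution → 2.569 μm/a
  chloride contribution → 28.53 μm/a
  total first-year rate 31.1 μm/a
ISO 9223 Table 2 (carbon steel): 25 < 31.1 ≤ 50 μm/a ⇒ C3

C3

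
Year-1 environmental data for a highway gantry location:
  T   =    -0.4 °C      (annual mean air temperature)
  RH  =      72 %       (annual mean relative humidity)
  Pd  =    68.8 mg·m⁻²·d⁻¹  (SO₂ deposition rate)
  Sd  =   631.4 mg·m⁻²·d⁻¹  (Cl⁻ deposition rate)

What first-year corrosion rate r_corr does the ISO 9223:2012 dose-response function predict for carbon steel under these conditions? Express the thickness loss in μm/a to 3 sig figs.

carbon steel: temperature factor f = +0.150·(-10.4) = -1.5600
  SO₂ term: 1.77·68.8^0.52·exp(0.02·72-1.5600) = 14.17
  Cl⁻ term: 0.102·631.4^0.62·exp(0.033·72+0.04·-0.4) = 58.85
  sum: 14.17 + 58.85 → r_corr = 73.02 μm/a

r_corr = 73.0 μm/a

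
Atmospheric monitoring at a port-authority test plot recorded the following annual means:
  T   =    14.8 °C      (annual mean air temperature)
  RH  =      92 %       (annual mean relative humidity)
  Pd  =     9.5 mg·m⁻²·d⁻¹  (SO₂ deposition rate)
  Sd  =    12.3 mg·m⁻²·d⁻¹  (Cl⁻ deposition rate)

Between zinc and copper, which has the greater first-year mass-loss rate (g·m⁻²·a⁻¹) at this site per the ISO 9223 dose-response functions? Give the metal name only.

zinc: T>10 °C ⇒ hinge -0.071·(14.8−10) = -0.3408
  Pd branch = 0.0129·Pd^0.44·e^(0.046·RH+f) = 1.701 μm/a
  Sd branch = 0.0175·Sd^0.57·e^(0.008·RH+0.085·T) = 0.5374 μm/a
  sum: 1.701 + 0.5374 → r_corr = 2.238 μm/a
  mass loss = 2.238 μm/a × 7.14 g/cm³ = 15.98 g·m⁻²·a⁻¹
copper: T>10 °C ⇒ hinge -0.080·(14.8−10) = -0.3840
  Pd branch = 0.0053·Pd^0.26·e^(0.059·RH+f) = 1.476 μm/a
  Cl⁻ term: 0.01025·12.3^0.27·exp(0.036·92+0.049·14.8) = 1.144
  sum: 1.476 + 1.144 → r_corr = 2.62 μm/a
  mass loss = 2.62 μm/a × 8.96 g/cm³ = 23.47 g·m⁻²·a⁻¹
Ordering by g·m⁻²·a⁻¹: copper (23.5) > zinc (16)

copper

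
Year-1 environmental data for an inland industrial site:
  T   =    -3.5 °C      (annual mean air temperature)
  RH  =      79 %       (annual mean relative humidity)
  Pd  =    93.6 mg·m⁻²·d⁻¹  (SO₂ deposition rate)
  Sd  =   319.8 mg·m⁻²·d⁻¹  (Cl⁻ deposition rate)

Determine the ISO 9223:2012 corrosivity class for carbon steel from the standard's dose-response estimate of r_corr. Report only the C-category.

C4

carbon steel: temperature factor f = +0.150·(-13.5) = -2.0250
  SO₂ term: 1.77·93.6^0.52·exp(0.02·79-2.0250) = 12.02
  Cl⁻ term: 0.102·319.8^0.62·exp(0.033·79+0.04·-3.5) = 42.96
  sum: 12.02 + 42.96 → r_corr = 54.97 μm/a
ISO 9223 Table 2 (carbon steel): 50 < 55 ≤ 80 μm/a ⇒ C4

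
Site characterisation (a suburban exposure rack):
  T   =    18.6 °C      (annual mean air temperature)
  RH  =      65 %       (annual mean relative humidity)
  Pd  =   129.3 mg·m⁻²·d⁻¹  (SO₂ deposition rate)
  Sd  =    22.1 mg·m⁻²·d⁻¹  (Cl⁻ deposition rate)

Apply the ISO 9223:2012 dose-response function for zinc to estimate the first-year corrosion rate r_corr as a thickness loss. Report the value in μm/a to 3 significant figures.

zinc: f(T) = -0.071·(T−10) [T>10 °C] = -0.6106
  sulphur-dioxide contribution → 1.183 μm/a
  chloride contribution → 0.8352 μm/a
  ⇒ r_corr(zinc) = 2.018 μm/a

r_corr = 2.02 μm/a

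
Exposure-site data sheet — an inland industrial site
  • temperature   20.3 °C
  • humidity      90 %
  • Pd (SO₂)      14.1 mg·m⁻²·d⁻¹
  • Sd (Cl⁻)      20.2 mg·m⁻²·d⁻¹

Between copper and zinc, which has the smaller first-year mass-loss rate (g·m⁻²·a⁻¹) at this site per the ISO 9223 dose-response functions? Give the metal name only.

copper: T>10 °C ⇒ hinge -0.080·(20.3−10) = -0.8240
  SO₂ term: 0.0053·14.1^0.26·exp(0.059·90-0.8240) = 0.9361
  Sd branch = 0.01025·Sd^0.27·e^(0.036·RH+0.049·T) = 1.593 μm/a
  sum: 0.9361 + 1.593 → r_corr = 2.529 μm/a
  mass loss = 2.529 μm/a × 8.96 g/cm³ = 22.66 g·m⁻²·a⁻¹
zinc: temperature factor f = -0.071·(10.3) = -0.7313
  Pd branch = 0.0129·Pd^0.44·e^(0.046·RH+f) = 1.249 μm/a
  Cl⁻ term: 0.0175·20.2^0.57·exp(0.008·90+0.085·20.3) = 1.12
  r_corr = 1.249 + 1.12 = 2.369 μm/a
  mass loss = 2.369 μm/a × 7.14 g/cm³ = 16.91 g·m⁻²·a⁻¹
Ordering by g·m⁻²·a⁻¹: copper (22.7) > zinc (16.9)

zinc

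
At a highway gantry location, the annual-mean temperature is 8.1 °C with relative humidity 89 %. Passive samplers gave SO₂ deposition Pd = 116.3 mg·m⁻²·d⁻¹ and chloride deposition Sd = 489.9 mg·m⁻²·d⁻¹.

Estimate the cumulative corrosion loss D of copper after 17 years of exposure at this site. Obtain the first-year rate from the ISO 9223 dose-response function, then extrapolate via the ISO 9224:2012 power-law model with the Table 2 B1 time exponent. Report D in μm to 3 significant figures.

copper: T≤10 °C ⇒ hinge +0.126·(8.1−10) = -0.2394
  sulphur-dioxide contribution → 2.741 μm/a
  chloride contribution → 1.999 μm/a
  ⇒ r_corr(copper) = 4.74 μm/a
ISO 9224: D(t) = r_corr · t^b with b = 0.667 (copper, B1)
  D(17) = 4.74 × 17^0.667 = 4.74 × 6.618 = 31.37 μm

D(17) = 31.4 μm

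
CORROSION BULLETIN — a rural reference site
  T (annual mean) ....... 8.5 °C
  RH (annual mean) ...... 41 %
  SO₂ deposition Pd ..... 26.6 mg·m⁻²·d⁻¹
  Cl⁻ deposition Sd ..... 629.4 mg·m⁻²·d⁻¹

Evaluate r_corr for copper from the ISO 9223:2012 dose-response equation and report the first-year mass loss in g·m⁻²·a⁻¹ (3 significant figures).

r_corr = 4.51 g·m⁻²·a⁻¹

copper: T≤10 °C ⇒ hinge +0.126·(8.5−10) = -0.1890
  Pd branch = 0.0053·Pd^0.26·e^(0.059·RH+f) = 0.1157 μm/a
  Cl⁻ term: 0.01025·629.4^0.27·exp(0.036·41+0.049·8.5) = 0.3876
  sum: 0.1157 + 0.3876 → r_corr = 0.5032 μm/a
Convert to mass loss: 0.5032 μm/a × 8.96 g/cm³ = 4.509 g·m⁻²·a⁻¹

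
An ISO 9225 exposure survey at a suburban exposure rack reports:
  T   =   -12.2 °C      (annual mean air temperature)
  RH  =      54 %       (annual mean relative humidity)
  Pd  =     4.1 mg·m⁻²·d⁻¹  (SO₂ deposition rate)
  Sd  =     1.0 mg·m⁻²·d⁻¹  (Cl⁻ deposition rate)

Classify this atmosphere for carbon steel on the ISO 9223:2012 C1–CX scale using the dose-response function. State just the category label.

C1

carbon steel: T≤10 °C ⇒ hinge +0.150·(-12.2−10) = -3.3300
  Pd branch = 1.77·Pd^0.52·e^(0.02·RH+f) = 0.3886 μm/a
  Cl⁻ term: 0.102·1.0^0.62·exp(0.033·54+0.04·-12.2) = 0.372
  sum: 0.3886 + 0.372 → r_corr = 0.7606 μm/a
0.761 μm/a falls in (0, 1.3] for carbon steel → category C1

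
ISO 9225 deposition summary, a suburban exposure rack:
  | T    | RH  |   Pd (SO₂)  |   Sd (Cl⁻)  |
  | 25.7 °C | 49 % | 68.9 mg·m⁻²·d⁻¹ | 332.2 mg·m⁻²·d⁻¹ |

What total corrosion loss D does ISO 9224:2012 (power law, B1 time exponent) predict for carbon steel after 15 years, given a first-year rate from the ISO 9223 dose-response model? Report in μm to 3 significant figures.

carbon steel: T>10 °C ⇒ hinge -0.054·(25.7−10) = -0.8478
  SO₂ term: 1.77·68.9^0.52·exp(0.02·49-0.8478) = 18.25
  Cl⁻ term: 0.102·332.2^0.62·exp(0.033·49+0.04·25.7) = 52.55
  sum: 18.25 + 52.55 → r_corr = 70.8 μm/a
Long-term exponent b (ISO 9224 Table 2, B1) = 0.523
  D(15) = 70.8 × 15^0.523 = 70.8 × 4.122 = 291.8 μm

D(15) = 292 μm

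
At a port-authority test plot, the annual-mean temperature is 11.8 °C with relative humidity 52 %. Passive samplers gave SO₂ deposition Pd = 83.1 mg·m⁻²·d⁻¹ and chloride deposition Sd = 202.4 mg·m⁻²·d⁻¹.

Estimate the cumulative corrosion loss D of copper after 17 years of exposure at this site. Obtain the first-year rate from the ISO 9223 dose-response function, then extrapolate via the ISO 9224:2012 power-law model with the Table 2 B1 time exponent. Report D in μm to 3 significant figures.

copper: f(T) = -0.080·(T−10) [T>10 °C] = -0.1440
  Pd branch = 0.0053·Pd^0.26·e^(0.059·RH+f) = 0.3114 μm/a
  Cl⁻ term: 0.01025·202.4^0.27·exp(0.036·52+0.049·11.8) = 0.4983
  sum: 0.3114 + 0.4983 → r_corr = 0.8097 μm/a
Long-term exponent b (ISO 9224 Table 2, B1) = 0.667
  D(17) = 0.8097 × 17^0.667 = 0.8097 × 6.618 = 5.358 μm

D(17) = 5.36 μm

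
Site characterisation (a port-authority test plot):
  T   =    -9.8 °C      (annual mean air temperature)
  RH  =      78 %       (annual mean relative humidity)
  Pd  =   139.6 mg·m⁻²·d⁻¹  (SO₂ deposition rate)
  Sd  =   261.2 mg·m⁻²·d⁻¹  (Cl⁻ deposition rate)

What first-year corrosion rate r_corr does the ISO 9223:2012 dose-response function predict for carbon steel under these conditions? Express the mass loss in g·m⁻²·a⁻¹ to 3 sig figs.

carbon steel: T≤10 °C ⇒ hinge +0.150·(-9.8−10) = -2.9700
  SO₂ term: 1.77·139.6^0.52·exp(0.02·78-2.9700) = 5.636
  Sd branch = 0.102·Sd^0.62·e^(0.033·RH+0.04·T) = 28.49 μm/a
  r_corr = 5.636 + 28.49 = 34.13 μm/a
Convert to mass loss: 34.13 μm/a × 7.85 g/cm³ = 267.9 g·m⁻²·a⁻¹

r_corr = 268 g·m⁻²·a⁻¹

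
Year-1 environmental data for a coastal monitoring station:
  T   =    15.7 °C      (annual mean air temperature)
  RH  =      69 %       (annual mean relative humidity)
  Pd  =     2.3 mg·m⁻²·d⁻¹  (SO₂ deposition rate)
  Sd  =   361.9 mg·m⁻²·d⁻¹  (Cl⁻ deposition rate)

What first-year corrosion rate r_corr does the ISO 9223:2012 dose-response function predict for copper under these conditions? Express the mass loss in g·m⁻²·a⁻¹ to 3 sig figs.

copper: temperature factor f = -0.080·(5.7) = -0.4560
  Pd branch = 0.0053·Pd^0.26·e^(0.059·RH+f) = 0.2445 μm/a
  Sd branch = 0.01025·Sd^0.27·e^(0.036·RH+0.049·T) = 1.301 μm/a
  r_corr = 0.2445 + 1.301 = 1.546 μm/a
Convert to mass loss: 1.546 μm/a × 8.96 g/cm³ = 13.85 g·m⁻²·a⁻¹

r_corr = 13.9 g·m⁻²·a⁻¹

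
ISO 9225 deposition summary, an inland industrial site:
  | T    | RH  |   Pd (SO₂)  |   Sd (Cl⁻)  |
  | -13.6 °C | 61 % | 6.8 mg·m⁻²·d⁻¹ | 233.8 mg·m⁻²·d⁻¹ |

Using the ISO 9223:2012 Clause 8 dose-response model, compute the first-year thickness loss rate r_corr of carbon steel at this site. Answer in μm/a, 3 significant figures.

r_corr = 13.5 μm/a

carbon steel: f(T) = +0.150·(T−10) [T≤10 °C] = -3.5400
  Pd branch = 1.77·Pd^0.52·e^(0.02·RH+f) = 0.4713 μm/a
  Sd branch = 0.102·Sd^0.62·e^(0.033·RH+0.04·T) = 13.04 μm/a
  sum: 0.4713 + 13.04 → r_corr = 13.51 μm/a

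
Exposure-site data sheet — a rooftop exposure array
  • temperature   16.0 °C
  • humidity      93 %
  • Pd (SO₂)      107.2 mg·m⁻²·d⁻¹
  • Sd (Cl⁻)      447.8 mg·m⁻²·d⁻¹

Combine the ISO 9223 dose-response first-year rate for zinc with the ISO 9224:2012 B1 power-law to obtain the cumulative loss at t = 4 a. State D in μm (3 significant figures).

D(4) = 29.0 μm

zinc: temperature factor f = -0.071·(6.0) = -0.4260
  Pd branch = 0.0129·Pd^0.44·e^(0.046·RH+f) = 4.751 μm/a
  Cl⁻ term: 0.0175·447.8^0.57·exp(0.008·93+0.085·16.0) = 4.655
  r_corr = 4.751 + 4.655 = 9.406 μm/a
Power-law: D(4) = r_corr · 4^0.813
  D(4) = 9.406 × 4^0.813 = 9.406 × 3.087 = 29.03 μm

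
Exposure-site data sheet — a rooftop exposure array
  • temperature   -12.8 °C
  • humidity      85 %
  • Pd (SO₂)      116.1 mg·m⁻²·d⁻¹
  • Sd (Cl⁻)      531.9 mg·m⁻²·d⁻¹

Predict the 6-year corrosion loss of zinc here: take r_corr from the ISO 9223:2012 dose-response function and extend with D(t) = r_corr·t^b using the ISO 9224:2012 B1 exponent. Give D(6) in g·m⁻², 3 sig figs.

D(6) = 79.9 g·m⁻²

zinc: T≤10 °C ⇒ hinge +0.038·(-12.8−10) = -0.8664
  sulphur-dioxide contribution → 2.192 μm/a
  chloride contribution → 0.4165 μm/a
  total first-year rate 2.609 μm/a
ISO 9224: D(t) = r_corr · t^b with b = 0.813 (zinc, B1)
  D(6) = 2.609 × 6^0.813 = 2.609 × 4.292 = 11.2 μm
  Mass loss = 11.2 μm × 7.14 g/cm³ = 79.95 g·m⁻²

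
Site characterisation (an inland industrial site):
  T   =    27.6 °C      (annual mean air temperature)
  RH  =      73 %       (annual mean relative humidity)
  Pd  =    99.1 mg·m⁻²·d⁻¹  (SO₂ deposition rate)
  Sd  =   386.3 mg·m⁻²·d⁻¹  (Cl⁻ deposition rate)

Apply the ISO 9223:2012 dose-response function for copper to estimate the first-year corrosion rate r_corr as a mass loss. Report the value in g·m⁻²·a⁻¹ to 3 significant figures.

r_corr = 27.4 g·m⁻²·a⁻¹

copper: temperature factor f = -0.080·(17.6) = -1.4080
  sulphur-dioxide contribution → 0.3179 μm/a
  chloride contribution → 2.741 μm/a
  ⇒ r_corr(copper) = 3.059 μm/a
Convert to mass loss: 3.059 μm/a × 8.96 g/cm³ = 27.4 g·m⁻²·a⁻¹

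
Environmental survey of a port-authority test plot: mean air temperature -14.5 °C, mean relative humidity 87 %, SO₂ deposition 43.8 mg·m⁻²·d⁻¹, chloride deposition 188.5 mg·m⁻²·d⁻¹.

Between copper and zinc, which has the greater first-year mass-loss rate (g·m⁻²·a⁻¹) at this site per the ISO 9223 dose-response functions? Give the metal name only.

copper: temperature factor f = +0.126·(-24.5) = -3.0870
  SO₂ term: 0.0053·43.8^0.26·exp(0.059·87-3.0870) = 0.1096
  Cl⁻ term: 0.01025·188.5^0.27·exp(0.036·87+0.049·-14.5) = 0.475
  sum: 0.1096 + 0.475 → r_corr = 0.5846 μm/a
  mass loss = 0.5846 μm/a × 8.96 g/cm³ = 5.238 g·m⁻²·a⁻¹
zinc: temperature factor f = +0.038·(-24.5) = -0.9310
  SO₂ term: 0.0129·43.8^0.44·exp(0.046·87-0.9310) = 1.467
  Cl⁻ term: 0.0175·188.5^0.57·exp(0.008·87+0.085·-14.5) = 0.2028
  sum: 1.467 + 0.2028 → r_corr = 1.67 μm/a
  mass loss = 1.67 μm/a × 7.14 g/cm³ = 11.93 g·m⁻²·a⁻¹
Ordering by g·m⁻²·a⁻¹: zinc (11.9) > copper (5.24)

zinc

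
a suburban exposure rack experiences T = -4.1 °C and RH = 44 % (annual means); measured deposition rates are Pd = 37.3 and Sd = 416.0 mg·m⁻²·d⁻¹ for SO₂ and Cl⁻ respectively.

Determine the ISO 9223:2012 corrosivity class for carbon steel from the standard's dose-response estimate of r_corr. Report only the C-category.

C2

carbon steel: temperature factor f = +0.150·(-14.1) = -2.1150
  sulphur-dioxide contribution → 3.38 μm/a
  chloride contribution → 15.55 μm/a
  total first-year rate 18.93 μm/a
ISO 9223 Table 2 (carbon steel): 1.3 < 18.9 ≤ 25 μm/a ⇒ C2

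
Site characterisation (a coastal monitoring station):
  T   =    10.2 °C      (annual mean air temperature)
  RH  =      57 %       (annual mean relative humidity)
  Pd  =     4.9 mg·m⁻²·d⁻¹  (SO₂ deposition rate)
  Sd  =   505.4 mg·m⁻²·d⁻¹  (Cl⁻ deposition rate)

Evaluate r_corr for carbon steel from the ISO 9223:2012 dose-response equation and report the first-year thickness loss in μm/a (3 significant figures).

r_corr = 60.3 μm/a

carbon steel: temperature factor f = -0.054·(0.2) = -0.0108
  Pd branch = 1.77·Pd^0.52·e^(0.02·RH+f) = 12.51 μm/a
  Cl⁻ term: 0.102·505.4^0.62·exp(0.033·57+0.04·10.2) = 47.75
  sum: 12.51 + 47.75 → r_corr = 60.26 μm/a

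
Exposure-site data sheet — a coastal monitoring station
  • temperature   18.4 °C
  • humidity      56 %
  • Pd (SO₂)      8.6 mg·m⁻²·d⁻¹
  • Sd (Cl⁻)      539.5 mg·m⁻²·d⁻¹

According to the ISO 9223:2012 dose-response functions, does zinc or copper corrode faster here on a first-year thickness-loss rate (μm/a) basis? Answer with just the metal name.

zinc: temperature factor f = -0.071·(8.4) = -0.5964
  SO₂ term: 0.0129·8.6^0.44·exp(0.046·56-0.5964) = 0.2407
  Sd branch = 0.0175·Sd^0.57·e^(0.008·RH+0.085·T) = 4.721 μm/a
  r_corr = 0.2407 + 4.721 = 4.962 μm/a
copper: temperature factor f = -0.080·(8.4) = -0.6720
  SO₂ term: 0.0053·8.6^0.26·exp(0.059·56-0.6720) = 0.1289
  Cl⁻ term: 0.01025·539.5^0.27·exp(0.036·56+0.049·18.4) = 1.036
  sum: 0.1289 + 1.036 → r_corr = 1.165 μm/a
Ordering by μm/a: zinc (4.96) > copper (1.17)

zinc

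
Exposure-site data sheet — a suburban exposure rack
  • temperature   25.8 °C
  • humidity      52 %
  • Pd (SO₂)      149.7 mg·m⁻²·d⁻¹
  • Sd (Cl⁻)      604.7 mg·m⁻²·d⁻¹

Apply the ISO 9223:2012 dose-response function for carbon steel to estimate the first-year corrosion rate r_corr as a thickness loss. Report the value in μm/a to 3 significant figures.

carbon steel: temperature factor f = -0.054·(15.8) = -0.8532
  Pd branch = 1.77·Pd^0.52·e^(0.02·RH+f) = 28.85 μm/a
  Cl⁻ term: 0.102·604.7^0.62·exp(0.033·52+0.04·25.8) = 84.45
  sum: 28.85 + 84.45 → r_corr = 113.3 μm/a

r_corr = 113 μm/a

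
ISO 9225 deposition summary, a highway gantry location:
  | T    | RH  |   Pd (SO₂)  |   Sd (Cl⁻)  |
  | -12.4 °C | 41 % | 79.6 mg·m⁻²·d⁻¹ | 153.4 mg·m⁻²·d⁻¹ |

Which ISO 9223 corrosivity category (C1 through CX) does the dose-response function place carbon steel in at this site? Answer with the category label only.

carbon steel: T≤10 °C ⇒ hinge +0.150·(-12.4−10) = -3.3600
  sulphur-dioxide contribution → 1.359 μm/a
  chloride contribution → 5.445 μm/a
  total first-year rate 6.804 μm/a
Category bounds: 1.3…25 μm/a bracket r_corr ⇒ C2

C2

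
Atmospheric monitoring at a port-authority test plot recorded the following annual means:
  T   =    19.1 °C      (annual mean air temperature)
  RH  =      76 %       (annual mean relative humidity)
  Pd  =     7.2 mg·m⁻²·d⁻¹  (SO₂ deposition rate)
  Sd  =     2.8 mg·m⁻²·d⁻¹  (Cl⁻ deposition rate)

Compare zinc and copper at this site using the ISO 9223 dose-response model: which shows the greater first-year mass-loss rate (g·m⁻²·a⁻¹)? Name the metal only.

copper

zinc: T>10 °C ⇒ hinge -0.071·(19.1−10) = -0.6461
  Pd branch = 0.0129·Pd^0.44·e^(0.046·RH+f) = 0.5315 μm/a
  Sd branch = 0.0175·Sd^0.57·e^(0.008·RH+0.085·T) = 0.2931 μm/a
  sum: 0.5315 + 0.2931 → r_corr = 0.8246 μm/a
  mass loss = 0.8246 μm/a × 7.14 g/cm³ = 5.888 g·m⁻²·a⁻¹
copper: temperature factor f = -0.080·(9.1) = -0.7280
  Pd branch = 0.0053·Pd^0.26·e^(0.059·RH+f) = 0.3788 μm/a
  Sd branch = 0.01025·Sd^0.27·e^(0.036·RH+0.049·T) = 0.5323 μm/a
  r_corr = 0.3788 + 0.5323 = 0.9111 μm/a
  mass loss = 0.9111 μm/a × 8.96 g/cm³ = 8.163 g·m⁻²·a⁻¹
Ordering by g·m⁻²·a⁻¹: copper (8.16) > zinc (5.89)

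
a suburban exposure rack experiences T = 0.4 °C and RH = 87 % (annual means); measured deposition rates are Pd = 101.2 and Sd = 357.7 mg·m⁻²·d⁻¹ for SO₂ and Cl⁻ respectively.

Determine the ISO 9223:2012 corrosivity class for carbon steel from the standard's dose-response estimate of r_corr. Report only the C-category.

C5

carbon steel: temperature factor f = +0.150·(-9.6) = -1.4400
  sulphur-dioxide contribution → 26.36 μm/a
  chloride contribution → 70.08 μm/a
  total first-year rate 96.44 μm/a
Category bounds: 80…200 μm/a bracket r_corr ⇒ C5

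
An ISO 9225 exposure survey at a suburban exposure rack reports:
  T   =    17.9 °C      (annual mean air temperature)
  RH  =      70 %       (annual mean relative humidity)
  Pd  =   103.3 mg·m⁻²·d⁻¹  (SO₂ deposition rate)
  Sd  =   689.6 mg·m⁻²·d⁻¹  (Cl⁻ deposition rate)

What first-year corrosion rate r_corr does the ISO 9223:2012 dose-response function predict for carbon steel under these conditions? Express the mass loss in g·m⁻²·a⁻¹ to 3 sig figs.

r_corr = 1.36e+03 g·m⁻²·a⁻¹

carbon steel: temperature factor f = -0.054·(7.9) = -0.4266
  Pd branch = 1.77·Pd^0.52·e^(0.02·RH+f) = 52.25 μm/a
  Cl⁻ term: 0.102·689.6^0.62·exp(0.033·70+0.04·17.9) = 121
  sum: 52.25 + 121 → r_corr = 173.2 μm/a
Convert to mass loss: 173.2 μm/a × 7.85 g/cm³ = 1360 g·m⁻²·a⁻¹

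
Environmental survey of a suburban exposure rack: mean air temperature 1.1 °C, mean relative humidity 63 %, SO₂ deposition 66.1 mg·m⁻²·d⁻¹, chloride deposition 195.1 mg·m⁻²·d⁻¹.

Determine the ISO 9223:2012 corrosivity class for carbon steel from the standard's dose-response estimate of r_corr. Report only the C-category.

C3

carbon steel: f(T) = +0.150·(T−10) [T≤10 °C] = -1.3350
  SO₂ term: 1.77·66.1^0.52·exp(0.02·63-1.3350) = 14.52
  Sd branch = 0.102·Sd^0.62·e^(0.033·RH+0.04·T) = 22.42 μm/a
  sum: 14.52 + 22.42 → r_corr = 36.93 μm/a
36.9 μm/a falls in (25, 50] for carbon steel → category C3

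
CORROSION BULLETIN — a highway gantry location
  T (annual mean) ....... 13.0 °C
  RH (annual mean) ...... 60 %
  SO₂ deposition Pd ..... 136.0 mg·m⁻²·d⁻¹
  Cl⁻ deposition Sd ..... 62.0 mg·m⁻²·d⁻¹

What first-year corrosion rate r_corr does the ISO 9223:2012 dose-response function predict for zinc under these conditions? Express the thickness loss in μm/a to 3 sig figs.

r_corr = 2.33 μm/a

zinc: f(T) = -0.071·(T−10) [T>10 °C] = -0.2130
  Pd branch = 0.0129·Pd^0.44·e^(0.046·RH+f) = 1.431 μm/a
  Sd branch = 0.0175·Sd^0.57·e^(0.008·RH+0.085·T) = 0.8975 μm/a
  r_corr = 1.431 + 0.8975 = 2.328 μm/a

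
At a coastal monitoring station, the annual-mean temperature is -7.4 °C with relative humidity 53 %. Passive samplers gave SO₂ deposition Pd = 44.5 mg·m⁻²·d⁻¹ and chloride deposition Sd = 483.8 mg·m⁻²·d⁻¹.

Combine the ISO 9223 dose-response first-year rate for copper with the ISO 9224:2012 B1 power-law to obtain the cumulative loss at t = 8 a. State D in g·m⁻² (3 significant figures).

D(8) = 10.4 g·m⁻²

copper: temperature factor f = +0.126·(-17.4) = -2.1924
  Pd branch = 0.0053·Pd^0.26·e^(0.059·RH+f) = 0.0362 μm/a
  Sd branch = 0.01025·Sd^0.27·e^(0.036·RH+0.049·T) = 0.2551 μm/a
  sum: 0.0362 + 0.2551 → r_corr = 0.2913 μm/a
ISO 9224: D(t) = r_corr · t^b with b = 0.667 (copper, B1)
  D(8) = 0.2913 × 8^0.667 = 0.2913 × 4.003 = 1.166 μm
  Mass loss = 1.166 μm × 8.96 g/cm³ = 10.45 g·m⁻²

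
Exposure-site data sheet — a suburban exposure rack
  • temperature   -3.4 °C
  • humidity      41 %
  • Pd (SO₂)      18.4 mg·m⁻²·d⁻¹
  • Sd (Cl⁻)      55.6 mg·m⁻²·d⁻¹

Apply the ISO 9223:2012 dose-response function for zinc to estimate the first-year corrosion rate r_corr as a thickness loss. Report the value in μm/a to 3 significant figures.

zinc: T≤10 °C ⇒ hinge +0.038·(-3.4−10) = -0.5092
  sulphur-dioxide contribution → 0.1841 μm/a
  chloride contribution → 0.1797 μm/a
  total first-year rate 0.3638 μm/a

r_corr = 0.364 μm/a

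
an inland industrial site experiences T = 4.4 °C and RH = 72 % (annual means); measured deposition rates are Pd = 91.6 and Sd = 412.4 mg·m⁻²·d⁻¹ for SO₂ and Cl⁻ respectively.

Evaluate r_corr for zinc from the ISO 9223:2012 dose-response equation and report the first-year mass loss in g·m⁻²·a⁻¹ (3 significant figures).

zinc: temperature factor f = +0.038·(-5.6) = -0.2128
  sulphur-dioxide contribution → 2.088 μm/a
  chloride contribution → 1.401 μm/a
  total first-year rate 3.489 μm/a
Convert to mass loss: 3.489 μm/a × 7.14 g/cm³ = 24.91 g·m⁻²·a⁻¹

r_corr = 24.9 g·m⁻²·a⁻¹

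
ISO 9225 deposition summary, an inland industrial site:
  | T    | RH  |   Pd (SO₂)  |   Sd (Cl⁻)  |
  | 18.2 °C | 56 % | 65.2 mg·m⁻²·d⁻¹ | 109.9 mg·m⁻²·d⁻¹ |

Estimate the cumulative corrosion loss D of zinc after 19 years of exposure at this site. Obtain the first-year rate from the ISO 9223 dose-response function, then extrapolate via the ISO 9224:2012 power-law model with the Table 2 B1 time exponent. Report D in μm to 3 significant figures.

D(19) = 27.1 μm

zinc: temperature factor f = -0.071·(8.2) = -0.5822
  SO₂ term: 0.0129·65.2^0.44·exp(0.046·56-0.5822) = 0.5953
  Sd branch = 0.0175·Sd^0.57·e^(0.008·RH+0.085·T) = 1.874 μm/a
  sum: 0.5953 + 1.874 → r_corr = 2.47 μm/a
ISO 9224: D(t) = r_corr · t^b with b = 0.813 (zinc, B1)
  D(19) = 2.47 × 19^0.813 = 2.47 × 10.96 = 27.05 μm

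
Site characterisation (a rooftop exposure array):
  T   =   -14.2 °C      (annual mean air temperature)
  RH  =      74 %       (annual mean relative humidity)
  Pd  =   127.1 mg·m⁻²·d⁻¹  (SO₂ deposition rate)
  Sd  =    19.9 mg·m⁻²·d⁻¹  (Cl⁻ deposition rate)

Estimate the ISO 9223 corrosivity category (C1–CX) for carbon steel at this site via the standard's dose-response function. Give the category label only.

C2

carbon steel: f(T) = +0.150·(T−10) [T≤10 °C] = -3.6300
  SO₂ term: 1.77·127.1^0.52·exp(0.02·74-3.6300) = 2.561
  Cl⁻ term: 0.102·19.9^0.62·exp(0.033·74+0.04·-14.2) = 4.244
  r_corr = 2.561 + 4.244 = 6.805 μm/a
Category bounds: 1.3…25 μm/a bracket r_corr ⇒ C2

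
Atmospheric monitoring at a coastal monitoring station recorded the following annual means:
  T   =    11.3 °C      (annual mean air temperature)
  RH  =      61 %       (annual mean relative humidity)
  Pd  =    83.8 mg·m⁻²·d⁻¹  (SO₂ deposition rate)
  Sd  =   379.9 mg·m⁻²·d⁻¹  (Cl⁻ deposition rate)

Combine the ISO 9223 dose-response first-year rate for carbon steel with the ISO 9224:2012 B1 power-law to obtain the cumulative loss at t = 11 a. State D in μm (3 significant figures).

carbon steel: T>10 °C ⇒ hinge -0.054·(11.3−10) = -0.0702
  SO₂ term: 1.77·83.8^0.52·exp(0.02·61-0.0702) = 55.9
  Cl⁻ term: 0.102·379.9^0.62·exp(0.033·61+0.04·11.3) = 47.7
  r_corr = 55.9 + 47.7 = 103.6 μm/a
Long-term exponent b (ISO 9224 Table 2, B1) = 0.523
  D(11) = 103.6 × 11^0.523 = 103.6 × 3.505 = 363.1 μm

D(11) = 363 μm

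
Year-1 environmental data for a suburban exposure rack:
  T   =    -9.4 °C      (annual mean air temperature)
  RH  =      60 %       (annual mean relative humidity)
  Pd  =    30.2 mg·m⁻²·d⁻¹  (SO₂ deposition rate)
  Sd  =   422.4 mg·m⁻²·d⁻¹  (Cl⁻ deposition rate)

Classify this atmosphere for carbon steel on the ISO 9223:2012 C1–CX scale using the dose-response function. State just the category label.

carbon steel: T≤10 °C ⇒ hinge +0.150·(-9.4−10) = -2.9100
  sulphur-dioxide contribution → 1.883 μm/a
  chloride contribution → 21.54 μm/a
  ⇒ r_corr(carbon steel) = 23.42 μm/a
ISO 9223 Table 2 (carbon steel): 1.3 < 23.4 ≤ 25 μm/a ⇒ C2

C2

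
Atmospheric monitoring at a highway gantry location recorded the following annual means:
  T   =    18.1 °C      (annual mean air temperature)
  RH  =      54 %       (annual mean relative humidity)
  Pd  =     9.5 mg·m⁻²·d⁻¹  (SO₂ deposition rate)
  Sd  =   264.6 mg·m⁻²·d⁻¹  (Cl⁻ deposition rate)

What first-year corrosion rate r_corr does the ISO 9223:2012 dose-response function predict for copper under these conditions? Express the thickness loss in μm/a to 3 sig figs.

copper: f(T) = -0.080·(T−10) [T>10 °C] = -0.6480
  Pd branch = 0.0053·Pd^0.26·e^(0.059·RH+f) = 0.1204 μm/a
  Cl⁻ term: 0.01025·264.6^0.27·exp(0.036·54+0.049·18.1) = 0.7839
  r_corr = 0.1204 + 0.7839 = 0.9043 μm/a

r_corr = 0.904 μm/a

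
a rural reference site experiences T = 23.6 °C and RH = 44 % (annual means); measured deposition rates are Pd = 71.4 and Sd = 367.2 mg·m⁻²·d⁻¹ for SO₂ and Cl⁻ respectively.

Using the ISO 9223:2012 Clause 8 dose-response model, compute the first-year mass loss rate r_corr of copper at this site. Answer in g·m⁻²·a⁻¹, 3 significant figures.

r_corr = 7.66 g·m⁻²·a⁻¹

copper: T>10 °C ⇒ hinge -0.080·(23.6−10) = -1.0880
  sulphur-dioxide contribution → 0.07264 μm/a
  chloride contribution → 0.7823 μm/a
  ⇒ r_corr(copper) = 0.855 μm/a
Convert to mass loss: 0.855 μm/a × 8.96 g/cm³ = 7.66 g·m⁻²·a⁻¹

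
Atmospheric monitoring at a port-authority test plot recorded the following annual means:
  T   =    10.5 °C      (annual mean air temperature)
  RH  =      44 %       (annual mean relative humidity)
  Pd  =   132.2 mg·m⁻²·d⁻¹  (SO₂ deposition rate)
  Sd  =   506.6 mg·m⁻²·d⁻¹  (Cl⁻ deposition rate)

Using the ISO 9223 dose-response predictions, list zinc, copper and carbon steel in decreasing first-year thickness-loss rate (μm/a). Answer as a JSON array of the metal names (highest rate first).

zinc: T>10 °C ⇒ hinge -0.071·(10.5−10) = -0.0355
  Pd branch = 0.0129·Pd^0.44·e^(0.046·RH+f) = 0.8082 μm/a
  Sd branch = 0.0175·Sd^0.57·e^(0.008·RH+0.085·T) = 2.114 μm/a
  sum: 0.8082 + 2.114 → r_corr = 2.923 μm/a
copper: temperature factor f = -0.080·(0.5) = -0.0400
  Pd branch = 0.0053·Pd^0.26·e^(0.059·RH+f) = 0.2431 μm/a
  Cl⁻ term: 0.01025·506.6^0.27·exp(0.036·44+0.049·10.5) = 0.4491
  sum: 0.2431 + 0.4491 → r_corr = 0.6922 μm/a
carbon steel: T>10 °C ⇒ hinge -0.054·(10.5−10) = -0.0270
  SO₂ term: 1.77·132.2^0.52·exp(0.02·44-0.0270) = 52.66
  Sd branch = 0.102·Sd^0.62·e^(0.033·RH+0.04·T) = 31.51 μm/a
  r_corr = 52.66 + 31.51 = 84.17 μm/a
Ordering by μm/a: carbon steel (84.2) > zinc (2.92) > copper (0.692)

["carbon steel", "zinc", "copper"]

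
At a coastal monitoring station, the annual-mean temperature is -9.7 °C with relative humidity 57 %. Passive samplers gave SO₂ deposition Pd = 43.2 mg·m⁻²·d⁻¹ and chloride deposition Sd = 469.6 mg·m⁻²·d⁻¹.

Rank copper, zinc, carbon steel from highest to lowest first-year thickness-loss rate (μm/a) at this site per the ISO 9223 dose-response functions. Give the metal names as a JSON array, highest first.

["carbon steel", "zinc", "copper"]

copper: T≤10 °C ⇒ hinge +0.126·(-9.7−10) = -2.4822
  Pd branch = 0.0053·Pd^0.26·e^(0.059·RH+f) = 0.03404 μm/a
  Cl⁻ term: 0.01025·469.6^0.27·exp(0.036·57+0.049·-9.7) = 0.2611
  r_corr = 0.03404 + 0.2611 = 0.2952 μm/a
zinc: T≤10 °C ⇒ hinge +0.038·(-9.7−10) = -0.7486
  Pd branch = 0.0129·Pd^0.44·e^(0.046·RH+f) = 0.4404 μm/a
  Sd branch = 0.0175·Sd^0.57·e^(0.008·RH+0.085·T) = 0.4035 μm/a
  r_corr = 0.4404 + 0.4035 = 0.8439 μm/a
carbon steel: T≤10 °C ⇒ hinge +0.150·(-9.7−10) = -2.9550
  SO₂ term: 1.77·43.2^0.52·exp(0.02·57-2.9550) = 2.043
  Cl⁻ term: 0.102·469.6^0.62·exp(0.033·57+0.04·-9.7) = 20.58
  r_corr = 2.043 + 20.58 = 22.62 μm/a
Ordering by μm/a: carbon steel (22.6) > zinc (0.844) > copper (0.295)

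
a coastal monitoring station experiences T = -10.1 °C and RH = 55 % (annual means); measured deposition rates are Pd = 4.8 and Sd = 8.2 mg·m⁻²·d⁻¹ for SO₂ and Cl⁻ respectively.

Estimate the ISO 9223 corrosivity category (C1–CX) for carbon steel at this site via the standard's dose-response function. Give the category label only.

C2

carbon steel: T≤10 °C ⇒ hinge +0.150·(-10.1−10) = -3.0150
  Pd branch = 1.77·Pd^0.52·e^(0.02·RH+f) = 0.5896 μm/a
  Cl⁻ term: 0.102·8.2^0.62·exp(0.033·55+0.04·-10.1) = 1.542
  sum: 0.5896 + 1.542 → r_corr = 2.131 μm/a
2.13 μm/a falls in (1.3, 25] for carbon steel → category C2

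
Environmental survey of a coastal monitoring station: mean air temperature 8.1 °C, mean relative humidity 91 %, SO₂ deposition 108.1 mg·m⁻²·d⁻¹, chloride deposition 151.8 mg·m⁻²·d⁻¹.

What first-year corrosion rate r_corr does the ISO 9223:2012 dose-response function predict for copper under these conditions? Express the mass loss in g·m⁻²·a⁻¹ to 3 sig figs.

r_corr = 41.1 g·m⁻²·a⁻¹

copper: T≤10 °C ⇒ hinge +0.126·(8.1−10) = -0.2394
  SO₂ term: 0.0053·108.1^0.26·exp(0.059·91-0.2394) = 3.026
  Cl⁻ term: 0.01025·151.8^0.27·exp(0.036·91+0.049·8.1) = 1.566
  r_corr = 3.026 + 1.566 = 4.592 μm/a
Convert to mass loss: 4.592 μm/a × 8.96 g/cm³ = 41.14 g·m⁻²·a⁻¹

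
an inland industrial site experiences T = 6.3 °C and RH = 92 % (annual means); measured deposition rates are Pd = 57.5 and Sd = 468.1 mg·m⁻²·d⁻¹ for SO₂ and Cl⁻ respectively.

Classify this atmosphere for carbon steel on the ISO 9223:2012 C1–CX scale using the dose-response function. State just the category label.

C5

carbon steel: T≤10 °C ⇒ hinge +0.150·(6.3−10) = -0.5550
  Pd branch = 1.77·Pd^0.52·e^(0.02·RH+f) = 52.61 μm/a
  Sd branch = 0.102·Sd^0.62·e^(0.033·RH+0.04·T) = 123.6 μm/a
  r_corr = 52.61 + 123.6 = 176.3 μm/a
Category bounds: 80…200 μm/a bracket r_corr ⇒ C5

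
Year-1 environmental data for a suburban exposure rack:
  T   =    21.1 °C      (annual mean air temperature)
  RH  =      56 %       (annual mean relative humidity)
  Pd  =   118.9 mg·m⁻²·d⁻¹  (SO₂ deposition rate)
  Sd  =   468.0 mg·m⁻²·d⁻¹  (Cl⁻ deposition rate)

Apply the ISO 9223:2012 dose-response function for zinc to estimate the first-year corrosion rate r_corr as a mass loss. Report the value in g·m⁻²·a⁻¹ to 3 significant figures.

zinc: temperature factor f = -0.071·(11.1) = -0.7881
  sulphur-dioxide contribution → 0.6312 μm/a
  chloride contribution → 5.477 μm/a
  ⇒ r_corr(zinc) = 6.108 μm/a
Convert to mass loss: 6.108 μm/a × 7.14 g/cm³ = 43.61 g·m⁻²·a⁻¹

r_corr = 43.6 g·m⁻²·a⁻¹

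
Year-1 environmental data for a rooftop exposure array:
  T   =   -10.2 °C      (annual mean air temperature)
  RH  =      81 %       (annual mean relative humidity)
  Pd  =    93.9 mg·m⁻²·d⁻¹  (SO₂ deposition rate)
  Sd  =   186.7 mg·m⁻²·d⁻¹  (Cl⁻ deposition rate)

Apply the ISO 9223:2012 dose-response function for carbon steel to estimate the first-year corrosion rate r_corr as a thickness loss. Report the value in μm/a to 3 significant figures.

carbon steel: f(T) = +0.150·(T−10) [T≤10 °C] = -3.0300
  SO₂ term: 1.77·93.9^0.52·exp(0.02·81-3.0300) = 4.586
  Cl⁻ term: 0.102·186.7^0.62·exp(0.033·81+0.04·-10.2) = 25.14
  r_corr = 4.586 + 25.14 = 29.73 μm/a

r_corr = 29.7 μm/a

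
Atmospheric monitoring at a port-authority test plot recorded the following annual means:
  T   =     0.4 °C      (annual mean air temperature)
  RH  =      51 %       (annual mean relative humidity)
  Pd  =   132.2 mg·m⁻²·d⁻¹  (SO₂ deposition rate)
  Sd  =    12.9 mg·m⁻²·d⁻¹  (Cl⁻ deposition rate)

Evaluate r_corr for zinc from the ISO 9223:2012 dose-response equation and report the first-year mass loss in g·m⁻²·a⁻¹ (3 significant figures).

zinc: T≤10 °C ⇒ hinge +0.038·(0.4−10) = -0.3648
  sulphur-dioxide contribution → 0.8023 μm/a
  chloride contribution → 0.117 μm/a
  total first-year rate 0.9193 μm/a
Convert to mass loss: 0.9193 μm/a × 7.14 g/cm³ = 6.564 g·m⁻²·a⁻¹

r_corr = 6.56 g·m⁻²·a⁻¹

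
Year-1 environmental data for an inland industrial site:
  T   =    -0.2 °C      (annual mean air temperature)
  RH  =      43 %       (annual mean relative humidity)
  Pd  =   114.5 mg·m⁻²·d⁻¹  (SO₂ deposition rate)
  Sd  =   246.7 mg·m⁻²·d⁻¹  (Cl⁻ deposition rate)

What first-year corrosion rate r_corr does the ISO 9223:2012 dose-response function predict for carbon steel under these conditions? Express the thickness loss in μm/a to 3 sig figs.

r_corr = 23.4 μm/a

carbon steel: temperature factor f = +0.150·(-10.2) = -1.5300
  Pd branch = 1.77·Pd^0.52·e^(0.02·RH+f) = 10.66 μm/a
  Cl⁻ term: 0.102·246.7^0.62·exp(0.033·43+0.04·-0.2) = 12.72
  r_corr = 10.66 + 12.72 = 23.38 μm/a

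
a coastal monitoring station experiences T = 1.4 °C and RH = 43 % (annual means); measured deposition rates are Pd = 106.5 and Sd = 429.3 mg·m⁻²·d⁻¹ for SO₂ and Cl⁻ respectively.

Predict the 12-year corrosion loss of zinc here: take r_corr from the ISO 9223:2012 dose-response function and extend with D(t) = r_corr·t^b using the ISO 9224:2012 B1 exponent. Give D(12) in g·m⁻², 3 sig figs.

zinc: temperature factor f = +0.038·(-8.6) = -0.3268
  Pd branch = 0.0129·Pd^0.44·e^(0.046·RH+f) = 0.5245 μm/a
  Sd branch = 0.0175·Sd^0.57·e^(0.008·RH+0.085·T) = 0.8806 μm/a
  sum: 0.5245 + 0.8806 → r_corr = 1.405 μm/a
ISO 9224: D(t) = r_corr · t^b with b = 0.813 (zinc, B1)
  D(12) = 1.405 × 12^0.813 = 1.405 × 7.54 = 10.59 μm
  Mass loss = 10.59 μm × 7.14 g/cm³ = 75.65 g·m⁻²

D(12) = 75.6 g·m⁻²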